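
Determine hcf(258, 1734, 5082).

6

gcd(258, 1734): 1734 = 6·258 + 186; 258 = 1·186 + 72; 186 = 2·72 + 42; 72 = 1·42 + 30; 42 = 1·30 + 12; 30 = 2·12 + 6; 12 = 2·6 + 0 → 6
gcd(6, 5082): 5082 = 847·6 + 0 → 6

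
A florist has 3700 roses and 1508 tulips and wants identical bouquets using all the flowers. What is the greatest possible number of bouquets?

4

3700 = 2² · 5² · 37
1508 = 2² · 13 · 29
Common: 2² = 4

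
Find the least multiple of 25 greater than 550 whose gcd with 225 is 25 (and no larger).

Multiples of 25 above 550: 25·23, 25·24, … . Need the cofactor coprime to 225/25 = 9.
Checking s = 23, 24, … the first with gcd(s, 9) = 1 is s = 23, giving 575.

575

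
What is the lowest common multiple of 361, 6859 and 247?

361 = 19²; 6859 = 19³; 247 = 13 · 19
lcm takes max exponent of each prime: 13 · 19³ = 89167

89167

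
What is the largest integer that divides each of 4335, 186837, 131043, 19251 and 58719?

3

gcd(4335, 186837): 186837 = 43·4335 + 432; 4335 = 10·432 + 15; 432 = 28·15 + 12; 15 = 1·12 + 3; 12 = 4·3 + 0 → 3
gcd(3, 131043): 131043 = 43681·3 + 0 → 3
gcd(3, 19251): 19251 = 6417·3 + 0 → 3
gcd(3, 58719): 58719 = 19573·3 + 0 → 3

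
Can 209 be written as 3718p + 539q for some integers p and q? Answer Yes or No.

gcd(3718, 539): 3718 = 6·539 + 484; 539 = 1·484 + 55; 484 = 8·55 + 44; 55 = 1·44 + 11; 44 = 4·11 + 0 → 11
11 divides 209, so a solution exists.

Yes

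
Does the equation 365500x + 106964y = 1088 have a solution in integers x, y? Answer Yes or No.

Yes

By Bézout, 365500x + 106964y = 1088 has integer solutions iff gcd(365500, 106964) | 1088.
Euclid: 365500 = 3·106964 + 44608; 106964 = 2·44608 + 17748; 44608 = 2·17748 + 9112; 17748 = 1·9112 + 8636; 9112 = 1·8636 + 476; 8636 = 18·476 + 68; 476 = 7·68 + 0. gcd = 68; 1088 mod 68 = 0. Yes.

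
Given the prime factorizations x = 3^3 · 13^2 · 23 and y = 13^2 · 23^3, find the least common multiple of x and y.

max exponent per prime: 3^3 · 13^2 · 23^3 = 55518021

55518021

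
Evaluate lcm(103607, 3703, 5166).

986545854

lcm(103607, 3703) = 103607·3703/gcd = 383656721/7 = 54808103
lcm(54808103, 5166) = 54808103·5166/gcd = 283138660098/287 = 986545854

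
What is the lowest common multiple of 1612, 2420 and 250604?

lcm(1612, 2420) = 1612·2420/gcd = 3901040/4 = 975260
lcm(975260, 250604) = 975260·250604/gcd = 244404057040/124 = 1971000460

1971000460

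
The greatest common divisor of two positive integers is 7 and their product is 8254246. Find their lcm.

gcd·lcm = product, so lcm = 8254246/7 = 1179178.

1179178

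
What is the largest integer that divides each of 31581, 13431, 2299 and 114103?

121

31581 = 3² · 11² · 29; 13431 = 3 · 11² · 37; 2299 = 11² · 19; 114103 = 11² · 23 · 41
gcd takes min exponent of each prime: 11² = 121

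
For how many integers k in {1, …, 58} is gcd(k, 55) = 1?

43

55 = 5·11. Inclusion–exclusion on these primes:
58 − ⌊58/5⌋ − ⌊58/11⌋ + ⌊58/55⌋ = 43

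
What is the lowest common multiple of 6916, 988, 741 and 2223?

6916 = 2² · 7 · 13 · 19; 988 = 2² · 13 · 19; 741 = 3 · 13 · 19; 2223 = 3² · 13 · 19
lcm takes max exponent of each prime: 2² · 3² · 7 · 13 · 19 = 62244

62244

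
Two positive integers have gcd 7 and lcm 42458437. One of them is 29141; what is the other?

Using mn = gcd(m,n)·lcm(m,n) = 7·42458437 = 297209059, we get n = 297209059/29141 = 10199.

10199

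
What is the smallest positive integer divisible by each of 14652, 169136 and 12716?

16277141232

lcm(14652, 169136) = 14652·169136/gcd = 2478180672/44 = 56322288
lcm(56322288, 12716) = 56322288·12716/gcd = 716194214208/44 = 16277141232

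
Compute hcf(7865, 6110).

Euclid: 7865 = 1·6110 + 1755; 6110 = 3·1755 + 845; 1755 = 2·845 + 65; 845 = 13·65 + 0. Last nonzero remainder: 65.

65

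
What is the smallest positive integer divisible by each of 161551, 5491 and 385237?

95153539

lcm(161551, 5491) = 161551·5491/gcd = 887076541/289 = 3069469
lcm(3069469, 385237) = 3069469·385237/gcd = 1182473029153/12427 = 95153539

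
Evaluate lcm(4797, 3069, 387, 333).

2602521207

lcm(4797, 3069) = 4797·3069/gcd = 14721993/9 = 1635777
lcm(1635777, 387) = 1635777·387/gcd = 633045699/9 = 70338411
lcm(70338411, 333) = 70338411·333/gcd = 23422690863/9 = 2602521207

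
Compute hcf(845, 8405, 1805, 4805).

5

gcd(845, 8405): 8405 = 9·845 + 800; 845 = 1·800 + 45; 800 = 17·45 + 35; 45 = 1·35 + 10; 35 = 3·10 + 5; 10 = 2·5 + 0 → 5
gcd(5, 1805): 1805 = 361·5 + 0 → 5
gcd(5, 4805): 4805 = 961·5 + 0 → 5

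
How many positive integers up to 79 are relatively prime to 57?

57 = 3·19. Inclusion–exclusion on these primes:
79 − ⌊79/3⌋ − ⌊79/19⌋ + ⌊79/57⌋ = 50

50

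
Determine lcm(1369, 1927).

gcd first: 1927 = 1·1369 + 558; 1369 = 2·558 + 253; 558 = 2·253 + 52; 253 = 4·52 + 45; 52 = 1·45 + 7; 45 = 6·7 + 3; 7 = 2·3 + 1; 3 = 3·1 + 0 → gcd = 1
lcm = 1369·1927/gcd = 2638063/1 = 2638063

2638063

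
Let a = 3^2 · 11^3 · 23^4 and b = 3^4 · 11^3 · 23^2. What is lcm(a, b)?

max exponent per prime: 3^4 · 11^3 · 23^4 = 30169938051

30169938051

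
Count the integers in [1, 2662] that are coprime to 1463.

Prime factors of 1463: 7, 11, 19. Count integers ≤ 2662 divisible by none of them.
By inclusion–exclusion: 2662 − ⌊2662/7⌋ − ⌊2662/11⌋ − ⌊2662/19⌋ + ⌊2662/77⌋ + ⌊2662/133⌋ + ⌊2662/209⌋ − ⌊2662/1463⌋ = 1965.

1965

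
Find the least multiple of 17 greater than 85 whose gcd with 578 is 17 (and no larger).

gcd(a, 578) = 17 forces 17 | a; write a = 17s. Then gcd(17s, 17·34) = 17·gcd(s, 34), so need gcd(s, 34) = 1.
17s > 85 gives s ≥ 6. The least s ≥ 6 coprime to 34 is 7, so a = 17·7 = 119.

119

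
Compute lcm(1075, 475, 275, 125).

lcm(1075, 475) = 1075·475/gcd = 510625/25 = 20425
lcm(20425, 275) = 20425·275/gcd = 5616875/25 = 224675
lcm(224675, 125) = 224675·125/gcd = 28084375/25 = 1123375

1123375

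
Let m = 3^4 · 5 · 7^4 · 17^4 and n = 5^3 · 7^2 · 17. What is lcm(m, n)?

2030405950125

max exponent per prime: 3^4 · 5^3 · 7^4 · 17^4 = 2030405950125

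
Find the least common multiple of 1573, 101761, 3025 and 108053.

29533586225

1573 = 11² · 13; 101761 = 11² · 29²; 3025 = 5² · 11²; 108053 = 11² · 19 · 47
lcm takes max exponent of each prime: 5² · 11² · 13 · 19 · 29² · 47 = 29533586225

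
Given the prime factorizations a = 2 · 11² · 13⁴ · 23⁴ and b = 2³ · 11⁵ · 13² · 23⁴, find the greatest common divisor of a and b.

min exponent per shared prime: 2 · 11² · 13² · 23⁴ = 11444937218

11444937218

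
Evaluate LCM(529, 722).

381938

529 = 23²; 722 = 2 · 19²
max exponents: 2 · 19² · 23² = 381938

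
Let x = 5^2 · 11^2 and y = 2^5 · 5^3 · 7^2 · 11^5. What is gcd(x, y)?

3025

min exponent per shared prime: 5^2 · 11^2 = 3025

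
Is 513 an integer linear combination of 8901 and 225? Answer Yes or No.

Yes

gcd(8901, 225): 8901 = 39·225 + 126; 225 = 1·126 + 99; 126 = 1·99 + 27; 99 = 3·27 + 18; 27 = 1·18 + 9; 18 = 2·9 + 0 → 9
9 divides 513, so a solution exists.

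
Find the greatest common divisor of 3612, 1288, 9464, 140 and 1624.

gcd(3612, 1288): 3612 = 2·1288 + 1036; 1288 = 1·1036 + 252; 1036 = 4·252 + 28; 252 = 9·28 + 0 → 28
gcd(28, 9464): 9464 = 338·28 + 0 → 28
gcd(28, 140): 140 = 5·28 + 0 → 28
gcd(28, 1624): 1624 = 58·28 + 0 → 28

28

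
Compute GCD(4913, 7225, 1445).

4913 = 17³; 7225 = 5² · 17²; 1445 = 5 · 17²
gcd takes min exponent of each prime: 17² = 289

289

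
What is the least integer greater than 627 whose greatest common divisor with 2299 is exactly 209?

Multiples of 209 above 627: 209·4, 209·5, … . Need the cofactor coprime to 2299/209 = 11.
Checking s = 4, 5, … the first with gcd(s, 11) = 1 is s = 4, giving 836.

836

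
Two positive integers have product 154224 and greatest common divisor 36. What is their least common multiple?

gcd·lcm = product, so lcm = 154224/36 = 4284.

4284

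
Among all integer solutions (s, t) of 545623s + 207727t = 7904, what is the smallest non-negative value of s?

482

Euclid: 545623 = 2·207727 + 130169; 207727 = 1·130169 + 77558; 130169 = 1·77558 + 52611; 77558 = 1·52611 + 24947; 52611 = 2·24947 + 2717; 24947 = 9·2717 + 494; 2717 = 5·494 + 247; 494 = 2·247 + 0 → gcd = 247; 7904 = 247·32.
Back-substitution yields 545623·(383) + 207727·(-1006) = 247, so one solution is s = 383·32 = 12256, t = -1006·32 = -32192.
Solutions in s differ by 207727/247 = 841; the one in [0, 841) is 12256 mod 841 = 482.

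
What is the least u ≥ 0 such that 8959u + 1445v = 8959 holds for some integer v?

1

Euclid: 8959 = 6·1445 + 289; 1445 = 5·289 + 0 → gcd = 289; 8959 = 289·31.
Back-substitution yields 8959·(1) + 1445·(-6) = 289, so one solution is u = 1·31 = 31, v = -6·31 = -186.
Solutions in u differ by 1445/289 = 5; the one in [0, 5) is 31 mod 5 = 1.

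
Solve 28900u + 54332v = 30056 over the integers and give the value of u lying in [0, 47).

gcd(28900, 54332) = 1156 (Euclid: 54332 = 1·28900 + 25432; 28900 = 1·25432 + 3468; 25432 = 7·3468 + 1156; 3468 = 3·1156 + 0), and 1156 | 30056.
Extended Euclid: 28900·(-15) + 54332·(8) = 1156. Scale by 26: u₀ = -390.
General solution u = u₀ + 47t; reducing mod 47 gives u = 33 (and v = -17).

33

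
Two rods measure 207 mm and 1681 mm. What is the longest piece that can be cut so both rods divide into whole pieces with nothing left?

1

Euclid: 1681 = 8·207 + 25; 207 = 8·25 + 7; 25 = 3·7 + 4; 7 = 1·4 + 3; 4 = 1·3 + 1; 3 = 3·1 + 0. Last nonzero remainder: 1.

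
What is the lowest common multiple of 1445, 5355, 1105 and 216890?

51335910990

1445 = 5 · 17²; 5355 = 3² · 5 · 7 · 17; 1105 = 5 · 13 · 17; 216890 = 2 · 5 · 23² · 41
lcm takes max exponent of each prime: 2 · 3² · 5 · 7 · 13 · 17² · 23² · 41 = 51335910990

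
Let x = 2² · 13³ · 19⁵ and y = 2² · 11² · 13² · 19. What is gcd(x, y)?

12844

min exponent per shared prime: 2² · 13² · 19 = 12844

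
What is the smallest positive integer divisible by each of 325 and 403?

325 = 5² · 13; 403 = 13 · 31
max exponents: 5² · 13 · 31 = 10075

10075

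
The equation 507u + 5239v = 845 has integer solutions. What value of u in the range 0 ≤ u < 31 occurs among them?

12

Reduce mod 5239: 507u ≡ 845 (mod 5239). With g = gcd(507, 5239) = 169 dividing 845, divide through: 3u ≡ 5 (mod 31).
Since gcd(3, 31) = 1, u ≡ 5·(3)⁻¹ ≡ 12 (mod 31). Smallest non-negative: 12.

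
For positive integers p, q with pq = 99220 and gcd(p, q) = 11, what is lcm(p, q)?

gcd·lcm = product, so lcm = 99220/11 = 9020.

9020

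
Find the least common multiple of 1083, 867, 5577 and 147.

lcm(1083, 867) = 1083·867/gcd = 938961/3 = 312987
lcm(312987, 5577) = 312987·5577/gcd = 1745528499/3 = 581842833
lcm(581842833, 147) = 581842833·147/gcd = 85530896451/3 = 28510298817

28510298817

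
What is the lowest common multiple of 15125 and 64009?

8001125

gcd first: 64009 = 4·15125 + 3509; 15125 = 4·3509 + 1089; 3509 = 3·1089 + 242; 1089 = 4·242 + 121; 242 = 2·121 + 0 → gcd = 121
lcm = 15125·64009/gcd = 968136125/121 = 8001125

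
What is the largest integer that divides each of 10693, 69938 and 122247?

gcd(10693, 69938): 69938 = 6·10693 + 5780; 10693 = 1·5780 + 4913; 5780 = 1·4913 + 867; 4913 = 5·867 + 578; 867 = 1·578 + 289; 578 = 2·289 + 0 → 289
gcd(289, 122247): 122247 = 423·289 + 0 → 289

289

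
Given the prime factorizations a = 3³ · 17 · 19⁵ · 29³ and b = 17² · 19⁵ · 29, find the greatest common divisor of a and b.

min exponent per shared prime: 17 · 19⁵ · 29 = 1220716807

1220716807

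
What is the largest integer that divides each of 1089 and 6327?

9

Euclid: 6327 = 5·1089 + 882; 1089 = 1·882 + 207; 882 = 4·207 + 54; 207 = 3·54 + 45; 54 = 1·45 + 9; 45 = 5·9 + 0. Last nonzero remainder: 9.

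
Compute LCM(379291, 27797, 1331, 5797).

379291 = 11 · 29² · 41; 27797 = 7 · 11 · 19²; 1331 = 11³; 5797 = 11 · 17 · 31
lcm takes max exponent of each prime: 7 · 11³ · 17 · 19² · 29² · 31 · 41 = 61118651720819

61118651720819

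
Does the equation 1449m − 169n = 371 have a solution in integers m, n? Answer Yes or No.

gcd(1449, 169): 1449 = 8·169 + 97; 169 = 1·97 + 72; 97 = 1·72 + 25; 72 = 2·25 + 22; 25 = 1·22 + 3; 22 = 7·3 + 1; 3 = 3·1 + 0 → 1
1 divides 371, so a solution exists.

Yes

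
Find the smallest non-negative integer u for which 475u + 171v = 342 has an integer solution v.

0

Reduce mod 171: 475u ≡ 342 (mod 171). With g = gcd(475, 171) = 19 dividing 342, divide through: 25u ≡ 18 (mod 9).
Since gcd(25, 9) = 1, u ≡ 18·(25)⁻¹ ≡ 0 (mod 9). Smallest non-negative: 0.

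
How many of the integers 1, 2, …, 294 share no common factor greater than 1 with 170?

170 = 2·5·17. Inclusion–exclusion on these primes:
294 − ⌊294/2⌋ − ⌊294/5⌋ − ⌊294/17⌋ + ⌊294/10⌋ + ⌊294/34⌋ + ⌊294/85⌋ − ⌊294/170⌋ = 111

111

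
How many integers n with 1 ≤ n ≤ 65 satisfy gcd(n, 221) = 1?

57

221 = 13·17. Inclusion–exclusion on these primes:
65 − ⌊65/13⌋ − ⌊65/17⌋ + ⌊65/221⌋ = 57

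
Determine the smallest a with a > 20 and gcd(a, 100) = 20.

gcd(a, 100) = 20 forces 20 | a; write a = 20s. Then gcd(20s, 20·5) = 20·gcd(s, 5), so need gcd(s, 5) = 1.
20s > 20 gives s ≥ 2. The least s ≥ 2 coprime to 5 is 2, so a = 20·2 = 40.

40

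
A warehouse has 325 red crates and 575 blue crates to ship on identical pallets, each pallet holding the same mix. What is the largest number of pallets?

25

Euclid: 575 = 1·325 + 250; 325 = 1·250 + 75; 250 = 3·75 + 25; 75 = 3·25 + 0. Last nonzero remainder: 25.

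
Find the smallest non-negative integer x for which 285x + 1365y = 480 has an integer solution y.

Euclid: 1365 = 4·285 + 225; 285 = 1·225 + 60; 225 = 3·60 + 45; 60 = 1·45 + 15; 45 = 3·15 + 0 → gcd = 15; 480 = 15·32.
Back-substitution yields 285·(24) + 1365·(-5) = 15, so one solution is x = 24·32 = 768, y = -5·32 = -160.
Solutions in x differ by 1365/15 = 91; the one in [0, 91) is 768 mod 91 = 40.

40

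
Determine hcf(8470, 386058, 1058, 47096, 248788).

gcd(8470, 386058): 386058 = 45·8470 + 4908; 8470 = 1·4908 + 3562; 4908 = 1·3562 + 1346; 3562 = 2·1346 + 870; 1346 = 1·870 + 476; 870 = 1·476 + 394; 476 = 1·394 + 82; 394 = 4·82 + 66; 82 = 1·66 + 16; 66 = 4·16 + 2; 16 = 8·2 + 0 → 2
gcd(2, 1058): 1058 = 529·2 + 0 → 2
gcd(2, 47096): 47096 = 23548·2 + 0 → 2
gcd(2, 248788): 248788 = 124394·2 + 0 → 2

2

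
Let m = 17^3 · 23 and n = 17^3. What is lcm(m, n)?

112999

max exponent per prime: 17^3 · 23 = 112999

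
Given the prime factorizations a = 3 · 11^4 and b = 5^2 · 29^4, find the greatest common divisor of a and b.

min exponent per shared prime: (none) = 1

1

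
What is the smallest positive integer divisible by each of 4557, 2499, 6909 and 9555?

4557 = 3 · 7² · 31; 2499 = 3 · 7² · 17; 6909 = 3 · 7² · 47; 9555 = 3 · 5 · 7² · 13
lcm takes max exponent of each prime: 3 · 5 · 7² · 13 · 17 · 31 · 47 = 236667795

236667795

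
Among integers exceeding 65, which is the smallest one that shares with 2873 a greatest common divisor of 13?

78

gcd(k, 2873) = 13 forces 13 | k; write k = 13s. Then gcd(13s, 13·221) = 13·gcd(s, 221), so need gcd(s, 221) = 1.
13s > 65 gives s ≥ 6. The least s ≥ 6 coprime to 221 is 6, so k = 13·6 = 78.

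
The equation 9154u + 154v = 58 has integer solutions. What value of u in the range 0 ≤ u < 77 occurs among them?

gcd(9154, 154) = 2 (Euclid: 9154 = 59·154 + 68; 154 = 2·68 + 18; 68 = 3·18 + 14; 18 = 1·14 + 4; 14 = 3·4 + 2; 4 = 2·2 + 0), and 2 | 58.
Extended Euclid: 9154·(34) + 154·(-2021) = 2. Scale by 29: u₀ = 986.
General solution u = u₀ + 77t; reducing mod 77 gives u = 62 (and v = -3685).

62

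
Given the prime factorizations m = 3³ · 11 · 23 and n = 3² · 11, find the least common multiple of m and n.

6831

max exponent per prime: 3³ · 11 · 23 = 6831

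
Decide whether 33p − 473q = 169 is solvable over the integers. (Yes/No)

gcd(33, 473): 473 = 14·33 + 11; 33 = 3·11 + 0 → 11
11 does not divide 169, so a solution does not exist.

No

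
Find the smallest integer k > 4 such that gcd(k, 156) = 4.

8

Multiples of 4 above 4: 4·2, 4·3, … . Need the cofactor coprime to 156/4 = 39.
Checking s = 2, 3, … the first with gcd(s, 39) = 1 is s = 2, giving 8.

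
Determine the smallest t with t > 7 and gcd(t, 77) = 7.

Multiples of 7 above 7: 7·2, 7·3, … . Need the cofactor coprime to 77/7 = 11.
Checking s = 2, 3, … the first with gcd(s, 11) = 1 is s = 2, giving 14.

14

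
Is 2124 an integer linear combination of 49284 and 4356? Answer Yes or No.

By Bézout, 49284x − 4356y = 2124 has integer solutions iff gcd(49284, 4356) | 2124.
Euclid: 49284 = 11·4356 + 1368; 4356 = 3·1368 + 252; 1368 = 5·252 + 108; 252 = 2·108 + 36; 108 = 3·36 + 0. gcd = 36; 2124 mod 36 = 0. Yes.

Yes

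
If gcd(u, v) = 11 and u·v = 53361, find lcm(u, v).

4851

For any two positive integers, gcd × lcm equals their product. Hence lcm = 53361 / 11 = 4851.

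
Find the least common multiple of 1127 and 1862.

42826

gcd first: 1862 = 1·1127 + 735; 1127 = 1·735 + 392; 735 = 1·392 + 343; 392 = 1·343 + 49; 343 = 7·49 + 0 → gcd = 49
lcm = 1127·1862/gcd = 2098474/49 = 42826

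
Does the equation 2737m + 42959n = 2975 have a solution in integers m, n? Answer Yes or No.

Yes

By Bézout, 2737m + 42959n = 2975 has integer solutions iff gcd(2737, 42959) | 2975.
Euclid: 42959 = 15·2737 + 1904; 2737 = 1·1904 + 833; 1904 = 2·833 + 238; 833 = 3·238 + 119; 238 = 2·119 + 0. gcd = 119; 2975 mod 119 = 0. Yes.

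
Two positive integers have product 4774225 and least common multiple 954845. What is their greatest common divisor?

From gcd × lcm = uv: gcd = 4774225 / 954845 = 5.

5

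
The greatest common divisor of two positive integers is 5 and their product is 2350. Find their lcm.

gcd·lcm = product, so lcm = 2350/5 = 470.

470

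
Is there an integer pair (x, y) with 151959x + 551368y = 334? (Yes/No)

By Bézout, 151959x + 551368y = 334 has integer solutions iff gcd(151959, 551368) | 334.
Euclid: 551368 = 3·151959 + 95491; 151959 = 1·95491 + 56468; 95491 = 1·56468 + 39023; 56468 = 1·39023 + 17445; 39023 = 2·17445 + 4133; 17445 = 4·4133 + 913; 4133 = 4·913 + 481; 913 = 1·481 + 432; 481 = 1·432 + 49; 432 = 8·49 + 40; 49 = 1·40 + 9; 40 = 4·9 + 4; 9 = 2·4 + 1; 4 = 4·1 + 0. gcd = 1; 334 mod 1 = 0. Yes.

Yes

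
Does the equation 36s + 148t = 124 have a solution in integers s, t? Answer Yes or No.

gcd(36, 148): 148 = 4·36 + 4; 36 = 9·4 + 0 → 4
4 divides 124, so a solution exists.

Yes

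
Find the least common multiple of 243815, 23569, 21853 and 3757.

214745356180355

lcm(243815, 23569) = 243815·23569/gcd = 5746475735/13 = 442036595
lcm(442036595, 21853) = 442036595·21853/gcd = 9659825710535/13 = 743063516195
lcm(743063516195, 3757) = 743063516195·3757/gcd = 2791689630344615/13 = 214745356180355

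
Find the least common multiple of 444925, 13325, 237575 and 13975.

444925 = 5² · 13 · 37²; 13325 = 5² · 13 · 41; 237575 = 5² · 13 · 17 · 43; 13975 = 5² · 13 · 43
lcm takes max exponent of each prime: 5² · 13 · 17 · 37² · 41 · 43 = 13334847175

13334847175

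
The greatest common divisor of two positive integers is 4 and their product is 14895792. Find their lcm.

3723948

gcd·lcm = product, so lcm = 14895792/4 = 3723948.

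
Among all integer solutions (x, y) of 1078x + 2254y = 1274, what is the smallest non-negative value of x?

Reduce mod 2254: 1078x ≡ 1274 (mod 2254). With g = gcd(1078, 2254) = 98 dividing 1274, divide through: 11x ≡ 13 (mod 23).
Since gcd(11, 23) = 1, x ≡ 13·(11)⁻¹ ≡ 20 (mod 23). Smallest non-negative: 20.

20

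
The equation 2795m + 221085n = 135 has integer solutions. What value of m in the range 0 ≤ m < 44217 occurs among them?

22860

gcd(2795, 221085) = 5 (Euclid: 221085 = 79·2795 + 280; 2795 = 9·280 + 275; 280 = 1·275 + 5; 275 = 55·5 + 0), and 5 | 135.
Extended Euclid: 2795·(-791) + 221085·(10) = 5. Scale by 27: m₀ = -21357.
General solution m = m₀ + 44217t; reducing mod 44217 gives m = 22860 (and n = -289).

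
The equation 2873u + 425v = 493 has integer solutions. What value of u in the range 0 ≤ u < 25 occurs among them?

16

gcd(2873, 425) = 17 (Euclid: 2873 = 6·425 + 323; 425 = 1·323 + 102; 323 = 3·102 + 17; 102 = 6·17 + 0), and 17 | 493.
Extended Euclid: 2873·(4) + 425·(-27) = 17. Scale by 29: u₀ = 116.
General solution u = u₀ + 25t; reducing mod 25 gives u = 16 (and v = -107).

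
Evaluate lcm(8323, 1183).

8323 = 7 · 29 · 41; 1183 = 7 · 13²
max exponents: 7 · 13² · 29 · 41 = 1406587

1406587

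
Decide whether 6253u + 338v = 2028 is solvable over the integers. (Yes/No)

gcd(6253, 338): 6253 = 18·338 + 169; 338 = 2·169 + 0 → 169
169 divides 2028, so a solution exists.

Yes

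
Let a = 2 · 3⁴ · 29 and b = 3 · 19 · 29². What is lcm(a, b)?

max exponent per prime: 2 · 3⁴ · 19 · 29² = 2588598

2588598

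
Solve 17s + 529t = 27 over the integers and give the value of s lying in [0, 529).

375

Euclid: 529 = 31·17 + 2; 17 = 8·2 + 1; 2 = 2·1 + 0 → gcd = 1; 27 = 1·27.
Back-substitution yields 17·(249) + 529·(-8) = 1, so one solution is s = 249·27 = 6723, t = -8·27 = -216.
Solutions in s differ by 529/1 = 529; the one in [0, 529) is 6723 mod 529 = 375.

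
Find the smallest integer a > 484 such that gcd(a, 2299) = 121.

605

Multiples of 121 above 484: 121·5, 121·6, … . Need the cofactor coprime to 2299/121 = 19.
Checking s = 5, 6, … the first with gcd(s, 19) = 1 is s = 5, giving 605.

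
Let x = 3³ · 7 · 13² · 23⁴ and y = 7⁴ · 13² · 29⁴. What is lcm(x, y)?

max exponent per prime: 3³ · 7⁴ · 13² · 23⁴ · 29⁴ = 2168432783234185923

2168432783234185923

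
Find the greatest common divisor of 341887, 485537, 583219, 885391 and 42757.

gcd(341887, 485537): 485537 = 1·341887 + 143650; 341887 = 2·143650 + 54587; 143650 = 2·54587 + 34476; 54587 = 1·34476 + 20111; 34476 = 1·20111 + 14365; 20111 = 1·14365 + 5746; 14365 = 2·5746 + 2873; 5746 = 2·2873 + 0 → 2873
gcd(2873, 583219): 583219 = 203·2873 + 0 → 2873
gcd(2873, 885391): 885391 = 308·2873 + 507; 2873 = 5·507 + 338; 507 = 1·338 + 169; 338 = 2·169 + 0 → 169
gcd(169, 42757): 42757 = 253·169 + 0 → 169

169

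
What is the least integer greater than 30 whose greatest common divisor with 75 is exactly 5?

35

gcd(t, 75) = 5 forces 5 | t; write t = 5s. Then gcd(5s, 5·15) = 5·gcd(s, 15), so need gcd(s, 15) = 1.
5s > 30 gives s ≥ 7. The least s ≥ 7 coprime to 15 is 7, so t = 5·7 = 35.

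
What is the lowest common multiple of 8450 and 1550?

261950

8450 = 2 · 5² · 13²; 1550 = 2 · 5² · 31
max exponents: 2 · 5² · 13² · 31 = 261950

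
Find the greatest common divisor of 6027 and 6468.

6027 = 3 · 7² · 41
6468 = 2² · 3 · 7² · 11
Common: 3 · 7² = 147

147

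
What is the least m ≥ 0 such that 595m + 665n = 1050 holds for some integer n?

4

Reduce mod 665: 595m ≡ 1050 (mod 665). With g = gcd(595, 665) = 35 dividing 1050, divide through: 17m ≡ 30 (mod 19).
Since gcd(17, 19) = 1, m ≡ 30·(17)⁻¹ ≡ 4 (mod 19). Smallest non-negative: 4.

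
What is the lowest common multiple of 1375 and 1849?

1375 = 5³ · 11; 1849 = 43²
max exponents: 5³ · 11 · 43² = 2542375

2542375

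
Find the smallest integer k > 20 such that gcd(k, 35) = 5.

25

35 = 5·7. Any k with gcd(k, 35) = 5 is a multiple of 5, say 5s, with s coprime to 7.
Need s > 20/5, so s ≥ 5. First s ≥ 5 with gcd(s, 7) = 1 is s = 5. Thus k = 5·5 = 25.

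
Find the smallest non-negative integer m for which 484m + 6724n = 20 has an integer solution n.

264

Reduce mod 6724: 484m ≡ 20 (mod 6724). With g = gcd(484, 6724) = 4 dividing 20, divide through: 121m ≡ 5 (mod 1681).
Since gcd(121, 1681) = 1, m ≡ 5·(121)⁻¹ ≡ 264 (mod 1681). Smallest non-negative: 264.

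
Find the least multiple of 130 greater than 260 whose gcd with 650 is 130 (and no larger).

gcd(t, 650) = 130 forces 130 | t; write t = 130s. Then gcd(130s, 130·5) = 130·gcd(s, 5), so need gcd(s, 5) = 1.
130s > 260 gives s ≥ 3. The least s ≥ 3 coprime to 5 is 3, so t = 130·3 = 390.

390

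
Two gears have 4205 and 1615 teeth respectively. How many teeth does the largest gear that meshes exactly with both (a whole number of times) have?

5

Euclid: 4205 = 2·1615 + 975; 1615 = 1·975 + 640; 975 = 1·640 + 335; 640 = 1·335 + 305; 335 = 1·305 + 30; 305 = 10·30 + 5; 30 = 6·5 + 0. Last nonzero remainder: 5.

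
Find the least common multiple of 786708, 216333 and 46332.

144007686108

786708 = 2² · 3² · 13 · 41²; 216333 = 3² · 13 · 43²; 46332 = 2² · 3⁴ · 11 · 13
lcm takes max exponent of each prime: 2² · 3⁴ · 11 · 13 · 41² · 43² = 144007686108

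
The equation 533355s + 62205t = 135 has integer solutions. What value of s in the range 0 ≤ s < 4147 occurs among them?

2468

Reduce mod 62205: 533355s ≡ 135 (mod 62205). With g = gcd(533355, 62205) = 15 dividing 135, divide through: 35557s ≡ 9 (mod 4147).
Since gcd(35557, 4147) = 1, s ≡ 9·(35557)⁻¹ ≡ 2468 (mod 4147). Smallest non-negative: 2468.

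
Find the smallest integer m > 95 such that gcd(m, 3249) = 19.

133

gcd(m, 3249) = 19 forces 19 | m; write m = 19s. Then gcd(19s, 19·171) = 19·gcd(s, 171), so need gcd(s, 171) = 1.
19s > 95 gives s ≥ 6. The least s ≥ 6 coprime to 171 is 7, so m = 19·7 = 133.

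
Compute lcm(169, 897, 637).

169 = 13²; 897 = 3 · 13 · 23; 637 = 7² · 13
lcm takes max exponent of each prime: 3 · 7² · 13² · 23 = 571389

571389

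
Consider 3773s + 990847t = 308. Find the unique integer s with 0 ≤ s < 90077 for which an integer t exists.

5515

Euclid: 990847 = 262·3773 + 2321; 3773 = 1·2321 + 1452; 2321 = 1·1452 + 869; 1452 = 1·869 + 583; 869 = 1·583 + 286; 583 = 2·286 + 11; 286 = 26·11 + 0 → gcd = 11; 308 = 11·28.
Back-substitution yields 3773·(3414) + 990847·(-13) = 11, so one solution is s = 3414·28 = 95592, t = -13·28 = -364.
Solutions in s differ by 990847/11 = 90077; the one in [0, 90077) is 95592 mod 90077 = 5515.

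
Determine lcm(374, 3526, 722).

238029682

lcm(374, 3526) = 374·3526/gcd = 1318724/2 = 659362
lcm(659362, 722) = 659362·722/gcd = 476059364/2 = 238029682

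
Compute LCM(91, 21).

273

gcd first: 91 = 4·21 + 7; 21 = 3·7 + 0 → gcd = 7
lcm = 91·21/gcd = 1911/7 = 273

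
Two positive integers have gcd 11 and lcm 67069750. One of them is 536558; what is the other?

m·n = gcd·lcm = 11·67069750 = 737767250, so n = 737767250/536558 = 1375.

1375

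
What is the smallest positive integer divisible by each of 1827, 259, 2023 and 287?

800980551

lcm(1827, 259) = 1827·259/gcd = 473193/7 = 67599
lcm(67599, 2023) = 67599·2023/gcd = 136752777/7 = 19536111
lcm(19536111, 287) = 19536111·287/gcd = 5606863857/7 = 800980551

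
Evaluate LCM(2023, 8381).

2023 = 7 · 17²; 8381 = 17² · 29
max exponents: 7 · 17² · 29 = 58667

58667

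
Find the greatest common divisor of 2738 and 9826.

Euclid: 9826 = 3·2738 + 1612; 2738 = 1·1612 + 1126; 1612 = 1·1126 + 486; 1126 = 2·486 + 154; 486 = 3·154 + 24; 154 = 6·24 + 10; 24 = 2·10 + 4; 10 = 2·4 + 2; 4 = 2·2 + 0. Last nonzero remainder: 2.

2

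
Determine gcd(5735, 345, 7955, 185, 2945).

5

5735 = 5 · 31 · 37; 345 = 3 · 5 · 23; 7955 = 5 · 37 · 43; 185 = 5 · 37; 2945 = 5 · 19 · 31
gcd takes min exponent of each prime: 5 = 5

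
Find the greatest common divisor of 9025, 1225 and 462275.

25

gcd(9025, 1225): 9025 = 7·1225 + 450; 1225 = 2·450 + 325; 450 = 1·325 + 125; 325 = 2·125 + 75; 125 = 1·75 + 50; 75 = 1·50 + 25; 50 = 2·25 + 0 → 25
gcd(25, 462275): 462275 = 18491·25 + 0 → 25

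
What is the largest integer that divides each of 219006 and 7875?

219006 = 2 · 3² · 23³
7875 = 3² · 5³ · 7
Common: 3² = 9

9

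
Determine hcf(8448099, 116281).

121

8448099 = 3 · 11² · 17 · 37²
116281 = 11² · 31²
Common: 11² = 121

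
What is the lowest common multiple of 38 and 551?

1102

38 = 2 · 19; 551 = 19 · 29
max exponents: 2 · 19 · 29 = 1102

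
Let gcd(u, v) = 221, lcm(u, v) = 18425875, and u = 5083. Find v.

801125

u·v = gcd·lcm = 221·18425875 = 4072118375, so v = 4072118375/5083 = 801125.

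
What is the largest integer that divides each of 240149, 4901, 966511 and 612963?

gcd(240149, 4901): 240149 = 49·4901 + 0 → 4901
gcd(4901, 966511): 966511 = 197·4901 + 1014; 4901 = 4·1014 + 845; 1014 = 1·845 + 169; 845 = 5·169 + 0 → 169
gcd(169, 612963): 612963 = 3627·169 + 0 → 169

169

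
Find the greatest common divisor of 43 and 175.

1

43 = 43
175 = 5² · 7
Common: 1 = 1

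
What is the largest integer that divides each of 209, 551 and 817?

19

209 = 11 · 19; 551 = 19 · 29; 817 = 19 · 43
gcd takes min exponent of each prime: 19 = 19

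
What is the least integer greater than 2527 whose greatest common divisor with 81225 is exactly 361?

2888

81225 = 361·225. Any t with gcd(t, 81225) = 361 is a multiple of 361, say 361s, with s coprime to 225.
Need s > 2527/361, so s ≥ 8. First s ≥ 8 with gcd(s, 225) = 1 is s = 8. Thus t = 361·8 = 2888.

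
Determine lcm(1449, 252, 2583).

lcm(1449, 252) = 1449·252/gcd = 365148/63 = 5796
lcm(5796, 2583) = 5796·2583/gcd = 14971068/63 = 237636

237636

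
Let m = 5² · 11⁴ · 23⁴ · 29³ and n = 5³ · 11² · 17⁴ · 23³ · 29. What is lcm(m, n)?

1043234106240896898625

max exponent per prime: 5³ · 11⁴ · 17⁴ · 23⁴ · 29³ = 1043234106240896898625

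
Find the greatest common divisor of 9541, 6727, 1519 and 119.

7

gcd(9541, 6727): 9541 = 1·6727 + 2814; 6727 = 2·2814 + 1099; 2814 = 2·1099 + 616; 1099 = 1·616 + 483; 616 = 1·483 + 133; 483 = 3·133 + 84; 133 = 1·84 + 49; 84 = 1·49 + 35; 49 = 1·35 + 14; 35 = 2·14 + 7; 14 = 2·7 + 0 → 7
gcd(7, 1519): 1519 = 217·7 + 0 → 7
gcd(7, 119): 119 = 17·7 + 0 → 7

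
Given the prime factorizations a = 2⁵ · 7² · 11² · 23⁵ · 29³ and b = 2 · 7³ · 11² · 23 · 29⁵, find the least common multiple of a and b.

max exponent per prime: 2⁵ · 7³ · 11² · 23⁵ · 29⁵ = 175330971114473754272

175330971114473754272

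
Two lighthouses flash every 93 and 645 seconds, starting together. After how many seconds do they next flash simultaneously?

93 = 3 · 31; 645 = 3 · 5 · 43
max exponents: 3 · 5 · 31 · 43 = 19995

19995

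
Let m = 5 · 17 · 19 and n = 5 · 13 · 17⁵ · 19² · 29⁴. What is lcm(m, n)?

max exponent per prime: 5 · 13 · 17⁵ · 19² · 29⁴ = 23564441826440905

23564441826440905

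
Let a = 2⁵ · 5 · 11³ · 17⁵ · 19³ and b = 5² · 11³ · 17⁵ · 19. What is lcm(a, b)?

10369873348762400

max exponent per prime: 2⁵ · 5² · 11³ · 17⁵ · 19³ = 10369873348762400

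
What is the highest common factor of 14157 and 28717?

14157 = 3² · 11² · 13
28717 = 13 · 47²
Common: 13 = 13

13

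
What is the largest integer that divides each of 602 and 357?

Euclid: 602 = 1·357 + 245; 357 = 1·245 + 112; 245 = 2·112 + 21; 112 = 5·21 + 7; 21 = 3·7 + 0. Last nonzero remainder: 7.

7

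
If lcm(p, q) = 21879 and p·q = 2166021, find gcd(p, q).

gcd·lcm = product, so gcd = 2166021/21879 = 99.

99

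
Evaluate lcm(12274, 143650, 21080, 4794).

906679152600

lcm(12274, 143650) = 12274·143650/gcd = 1763160100/34 = 51857650
lcm(51857650, 21080) = 51857650·21080/gcd = 1093159262000/170 = 6430348600
lcm(6430348600, 4794) = 6430348600·4794/gcd = 30827091188400/34 = 906679152600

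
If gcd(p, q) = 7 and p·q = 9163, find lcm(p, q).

1309

Since gcd(p,q)·lcm(p,q) = pq, lcm = 9163/7 = 1309.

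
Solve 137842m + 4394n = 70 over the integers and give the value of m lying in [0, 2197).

942

Euclid: 137842 = 31·4394 + 1628; 4394 = 2·1628 + 1138; 1628 = 1·1138 + 490; 1138 = 2·490 + 158; 490 = 3·158 + 16; 158 = 9·16 + 14; 16 = 1·14 + 2; 14 = 7·2 + 0 → gcd = 2; 70 = 2·35.
Back-substitution yields 137842·(278) + 4394·(-8721) = 2, so one solution is m = 278·35 = 9730, n = -8721·35 = -305235.
Solutions in m differ by 4394/2 = 2197; the one in [0, 2197) is 9730 mod 2197 = 942.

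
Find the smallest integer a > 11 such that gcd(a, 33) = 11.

22

33 = 11·3. Any a with gcd(a, 33) = 11 is a multiple of 11, say 11s, with s coprime to 3.
Need s > 11/11, so s ≥ 2. First s ≥ 2 with gcd(s, 3) = 1 is s = 2. Thus a = 11·2 = 22.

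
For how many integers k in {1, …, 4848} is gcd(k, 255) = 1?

2434

Prime factors of 255: 3, 5, 17. Count integers ≤ 4848 divisible by none of them.
By inclusion–exclusion: 4848 − ⌊4848/3⌋ − ⌊4848/5⌋ − ⌊4848/17⌋ + ⌊4848/15⌋ + ⌊4848/51⌋ + ⌊4848/85⌋ − ⌊4848/255⌋ = 2434.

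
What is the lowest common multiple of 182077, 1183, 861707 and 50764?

39075617072492

182077 = 7 · 19 · 37²; 1183 = 7 · 13²; 861707 = 7 · 11 · 19² · 31; 50764 = 2² · 7³ · 37
lcm takes max exponent of each prime: 2² · 7³ · 11 · 13² · 19² · 31 · 37² = 39075617072492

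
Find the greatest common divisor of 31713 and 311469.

31713 = 3 · 11 · 31²
311469 = 3 · 47³
Common: 3 = 3

3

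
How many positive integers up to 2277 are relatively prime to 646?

1016

Prime factors of 646: 2, 17, 19. Count integers ≤ 2277 divisible by none of them.
By inclusion–exclusion: 2277 − ⌊2277/2⌋ − ⌊2277/17⌋ − ⌊2277/19⌋ + ⌊2277/34⌋ + ⌊2277/38⌋ + ⌊2277/323⌋ − ⌊2277/646⌋ = 1016.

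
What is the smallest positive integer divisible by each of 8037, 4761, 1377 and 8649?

8037 = 3² · 19 · 47; 4761 = 3² · 23²; 1377 = 3⁴ · 17; 8649 = 3² · 31²
lcm takes max exponent of each prime: 3⁴ · 17 · 19 · 23² · 31² · 47 = 625121532909

625121532909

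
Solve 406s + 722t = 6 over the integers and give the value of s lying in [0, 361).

gcd(406, 722) = 2 (Euclid: 722 = 1·406 + 316; 406 = 1·316 + 90; 316 = 3·90 + 46; 90 = 1·46 + 44; 46 = 1·44 + 2; 44 = 22·2 + 0), and 2 | 6.
Extended Euclid: 406·(-16) + 722·(9) = 2. Scale by 3: s₀ = -48.
General solution s = s₀ + 361k; reducing mod 361 gives s = 313 (and t = -176).

313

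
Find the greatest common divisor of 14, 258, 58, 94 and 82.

gcd(14, 258): 258 = 18·14 + 6; 14 = 2·6 + 2; 6 = 3·2 + 0 → 2
gcd(2, 58): 58 = 29·2 + 0 → 2
gcd(2, 94): 94 = 47·2 + 0 → 2
gcd(2, 82): 82 = 41·2 + 0 → 2

2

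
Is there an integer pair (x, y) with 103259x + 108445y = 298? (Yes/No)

By Bézout, 103259x + 108445y = 298 has integer solutions iff gcd(103259, 108445) | 298.
Euclid: 108445 = 1·103259 + 5186; 103259 = 19·5186 + 4725; 5186 = 1·4725 + 461; 4725 = 10·461 + 115; 461 = 4·115 + 1; 115 = 115·1 + 0. gcd = 1; 298 mod 1 = 0. Yes.

Yes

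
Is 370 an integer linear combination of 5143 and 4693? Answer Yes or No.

Yes

gcd(5143, 4693): 5143 = 1·4693 + 450; 4693 = 10·450 + 193; 450 = 2·193 + 64; 193 = 3·64 + 1; 64 = 64·1 + 0 → 1
1 divides 370, so a solution exists.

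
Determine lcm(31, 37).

gcd first: 37 = 1·31 + 6; 31 = 5·6 + 1; 6 = 6·1 + 0 → gcd = 1
lcm = 31·37/gcd = 1147/1 = 1147

1147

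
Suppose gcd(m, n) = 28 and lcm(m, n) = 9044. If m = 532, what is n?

m·n = gcd·lcm = 28·9044 = 253232, so n = 253232/532 = 476.

476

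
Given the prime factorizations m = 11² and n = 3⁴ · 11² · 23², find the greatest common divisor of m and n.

min exponent per shared prime: 11² = 121

121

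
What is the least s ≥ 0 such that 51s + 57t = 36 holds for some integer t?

13

gcd(51, 57) = 3 (Euclid: 57 = 1·51 + 6; 51 = 8·6 + 3; 6 = 2·3 + 0), and 3 | 36.
Extended Euclid: 51·(9) + 57·(-8) = 3. Scale by 12: s₀ = 108.
General solution s = s₀ + 19k; reducing mod 19 gives s = 13 (and t = -11).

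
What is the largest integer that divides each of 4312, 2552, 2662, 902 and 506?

4312 = 2³ · 7² · 11; 2552 = 2³ · 11 · 29; 2662 = 2 · 11³; 902 = 2 · 11 · 41; 506 = 2 · 11 · 23
gcd takes min exponent of each prime: 2 · 11 = 22

22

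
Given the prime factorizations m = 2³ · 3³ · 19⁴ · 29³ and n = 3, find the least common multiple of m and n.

686534155704

max exponent per prime: 2³ · 3³ · 19⁴ · 29³ = 686534155704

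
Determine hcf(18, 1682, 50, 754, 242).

2

gcd(18, 1682): 1682 = 93·18 + 8; 18 = 2·8 + 2; 8 = 4·2 + 0 → 2
gcd(2, 50): 50 = 25·2 + 0 → 2
gcd(2, 754): 754 = 377·2 + 0 → 2
gcd(2, 242): 242 = 121·2 + 0 → 2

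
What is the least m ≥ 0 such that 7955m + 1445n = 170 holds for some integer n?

Euclid: 7955 = 5·1445 + 730; 1445 = 1·730 + 715; 730 = 1·715 + 15; 715 = 47·15 + 10; 15 = 1·10 + 5; 10 = 2·5 + 0 → gcd = 5; 170 = 5·34.
Back-substitution yields 7955·(97) + 1445·(-534) = 5, so one solution is m = 97·34 = 3298, n = -534·34 = -18156.
Solutions in m differ by 1445/5 = 289; the one in [0, 289) is 3298 mod 289 = 119.

119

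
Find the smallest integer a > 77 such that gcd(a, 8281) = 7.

84

Multiples of 7 above 77: 7·12, 7·13, … . Need the cofactor coprime to 8281/7 = 1183.
Checking s = 12, 13, … the first with gcd(s, 1183) = 1 is s = 12, giving 84.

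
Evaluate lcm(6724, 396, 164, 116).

19304604

6724 = 2² · 41²; 396 = 2² · 3² · 11; 164 = 2² · 41; 116 = 2² · 29
lcm takes max exponent of each prime: 2² · 3² · 11 · 29 · 41² = 19304604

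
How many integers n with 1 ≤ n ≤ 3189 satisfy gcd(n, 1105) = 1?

2218

1105 = 5·13·17. Inclusion–exclusion on these primes:
3189 − ⌊3189/5⌋ − ⌊3189/13⌋ − ⌊3189/17⌋ + ⌊3189/65⌋ + ⌊3189/85⌋ + ⌊3189/221⌋ − ⌊3189/1105⌋ = 2218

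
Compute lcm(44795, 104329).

16170995

44795 = 5 · 17² · 31; 104329 = 17² · 19²
max exponents: 5 · 17² · 19² · 31 = 16170995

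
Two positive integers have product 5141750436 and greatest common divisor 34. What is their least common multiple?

151227954

Since gcd(p,q)·lcm(p,q) = pq, lcm = 5141750436/34 = 151227954.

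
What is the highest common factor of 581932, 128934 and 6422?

494

gcd(581932, 128934): 581932 = 4·128934 + 66196; 128934 = 1·66196 + 62738; 66196 = 1·62738 + 3458; 62738 = 18·3458 + 494; 3458 = 7·494 + 0 → 494
gcd(494, 6422): 6422 = 13·494 + 0 → 494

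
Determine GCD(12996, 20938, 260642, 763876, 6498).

12996 = 2² · 3² · 19²; 20938 = 2 · 19² · 29; 260642 = 2 · 19⁴; 763876 = 2² · 19² · 23²; 6498 = 2 · 3² · 19²
gcd takes min exponent of each prime: 2 · 19² = 722

722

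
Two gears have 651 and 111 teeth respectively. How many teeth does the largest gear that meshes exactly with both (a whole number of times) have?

3

Euclid: 651 = 5·111 + 96; 111 = 1·96 + 15; 96 = 6·15 + 6; 15 = 2·6 + 3; 6 = 2·3 + 0. Last nonzero remainder: 3.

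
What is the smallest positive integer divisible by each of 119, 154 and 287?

107338

119 = 7 · 17; 154 = 2 · 7 · 11; 287 = 7 · 41
lcm takes max exponent of each prime: 2 · 7 · 11 · 17 · 41 = 107338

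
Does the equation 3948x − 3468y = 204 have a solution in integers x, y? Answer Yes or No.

Yes

gcd(3948, 3468): 3948 = 1·3468 + 480; 3468 = 7·480 + 108; 480 = 4·108 + 48; 108 = 2·48 + 12; 48 = 4·12 + 0 → 12
12 divides 204, so a solution exists.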